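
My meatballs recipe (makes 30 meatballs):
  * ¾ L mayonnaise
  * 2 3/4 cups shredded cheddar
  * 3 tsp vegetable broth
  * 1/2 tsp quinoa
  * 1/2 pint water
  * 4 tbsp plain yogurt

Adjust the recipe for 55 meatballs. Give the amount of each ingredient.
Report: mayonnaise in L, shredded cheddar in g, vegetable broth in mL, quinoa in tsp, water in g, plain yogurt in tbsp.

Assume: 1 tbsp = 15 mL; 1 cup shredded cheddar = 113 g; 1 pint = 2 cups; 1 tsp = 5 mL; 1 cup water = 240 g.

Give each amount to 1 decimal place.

mayonnaise: 1.4 L; shredded cheddar: 569.7 g; vegetable broth: 27.5 mL; quinoa: 0.9 tsp; water: 440.0 g; plain yogurt: 7.3 tbsp

Scaling factor: 55/30 = 11/6.
mayonnaise: 0.75 L × 11/6 ≈ 1.4 L
shredded cheddar: 2.75 cup × 11/6 × 113 g/cup ≈ 569.7 g
vegetable broth: 3 tsp × 11/6 × 5 mL/tsp = 27.5 mL
quinoa: 0.5 tsp × 11/6 ≈ 0.9 tsp
water: 0.5 pint × 11/6 × 2 cup/pint × 240 g/cup = 440.0 g
plain yogurt: 4 tbsp × 11/6 ≈ 7.3 tbsp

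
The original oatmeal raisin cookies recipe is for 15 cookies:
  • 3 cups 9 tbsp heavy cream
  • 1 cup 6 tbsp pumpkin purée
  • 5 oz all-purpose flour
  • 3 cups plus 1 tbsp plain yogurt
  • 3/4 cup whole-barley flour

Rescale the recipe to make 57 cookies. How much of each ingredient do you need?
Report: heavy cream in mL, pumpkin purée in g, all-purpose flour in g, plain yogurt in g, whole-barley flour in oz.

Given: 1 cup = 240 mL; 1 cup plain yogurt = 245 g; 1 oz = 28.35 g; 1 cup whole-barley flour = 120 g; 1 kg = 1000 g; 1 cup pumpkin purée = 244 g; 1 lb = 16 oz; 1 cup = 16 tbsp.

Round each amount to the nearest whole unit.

heavy cream: 3249 mL; pumpkin purée: 1275 g; all-purpose flour: 539 g; plain yogurt: 2851 g; whole-barley flour: 12 oz

Scaling factor: 57/15 = 19/5 = 3.8.
heavy cream: (3 cup + 9 tbsp = 3.5625 cup) × 19/5 × 240 mL/cup = 3249 mL
pumpkin purée: (1 cup + 6 tbsp = 1.375 cup) × 19/5 × 244 g/cup ≈ 1275 g
all-purpose flour: 5 oz × 19/5 × 28.35 g/oz ≈ 539 g
plain yogurt: (3 cup + 1 tbsp = 3.0625 cup) × 19/5 × 245 g/cup ≈ 2851 g
whole-barley flour: 0.75 cup × 19/5 × 120 g/cup ÷ 28.35 g/oz ≈ 12 oz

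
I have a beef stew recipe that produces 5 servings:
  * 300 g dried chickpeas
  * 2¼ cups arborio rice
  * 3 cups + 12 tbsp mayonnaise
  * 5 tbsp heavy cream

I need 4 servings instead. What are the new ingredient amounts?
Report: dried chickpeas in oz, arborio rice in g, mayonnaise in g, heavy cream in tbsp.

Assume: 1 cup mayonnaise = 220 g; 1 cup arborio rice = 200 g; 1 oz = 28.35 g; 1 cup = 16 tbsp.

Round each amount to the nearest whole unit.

Scaling factor: 4/5 = 0.8.
dried chickpeas: 300 g × 4/5 ÷ 28.35 g/oz ≈ 8 oz
arborio rice: 2.25 cup × 4/5 × 200 g/cup = 360 g
mayonnaise: (3 cup + 12 tbsp = 3.75 cup) × 4/5 × 220 g/cup = 660 g
heavy cream: 5 tbsp × 4/5 = 4 tbsp

dried chickpeas: 8 oz; arborio rice: 360 g; mayonnaise: 660 g; heavy cream: 4 tbsp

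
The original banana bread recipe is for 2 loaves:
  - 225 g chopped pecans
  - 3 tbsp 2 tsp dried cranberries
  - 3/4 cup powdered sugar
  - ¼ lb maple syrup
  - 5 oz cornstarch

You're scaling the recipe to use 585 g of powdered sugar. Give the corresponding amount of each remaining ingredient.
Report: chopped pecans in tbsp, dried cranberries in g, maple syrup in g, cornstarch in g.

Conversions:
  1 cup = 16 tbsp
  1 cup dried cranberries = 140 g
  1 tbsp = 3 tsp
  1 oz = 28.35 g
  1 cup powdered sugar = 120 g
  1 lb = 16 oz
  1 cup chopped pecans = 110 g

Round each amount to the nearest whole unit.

The original recipe has 90 g of powdered sugar, so the scaling factor is 585 ÷ 90 = 13/2 = 6.5.
chopped pecans: 225 g × 13/2 ÷ 110 g/cup × 16 tbsp/cup ≈ 213 tbsp
dried cranberries: (3 tbsp + 2 tsp = 11/3 tbsp) × 13/2 ÷ 16 tbsp/cup × 140 g/cup ≈ 209 g
maple syrup: 0.25 lb × 13/2 × 16 oz/lb × 28.35 g/oz ≈ 737 g
cornstarch: 5 oz × 13/2 × 28.35 g/oz ≈ 921 g

chopped pecans: 213 tbsp; dried cranberries: 209 g; maple syrup: 737 g; cornstarch: 921 g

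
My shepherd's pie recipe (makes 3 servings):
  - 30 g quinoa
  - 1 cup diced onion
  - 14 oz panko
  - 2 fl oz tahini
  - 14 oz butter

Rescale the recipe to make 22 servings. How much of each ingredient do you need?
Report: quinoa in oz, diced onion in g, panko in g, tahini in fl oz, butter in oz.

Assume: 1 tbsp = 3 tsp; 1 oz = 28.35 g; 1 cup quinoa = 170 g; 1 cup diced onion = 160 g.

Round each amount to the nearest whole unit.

quinoa: 8 oz; diced onion: 1173 g; panko: 2911 g; tahini: 15 fl oz; butter: 103 oz

Scaling factor: 22/3.
quinoa: 30 g × 22/3 ÷ 28.35 g/oz ≈ 8 oz
diced onion: 1 cup × 22/3 × 160 g/cup ≈ 1173 g
panko: 14 oz × 22/3 × 28.35 g/oz ≈ 2911 g
tahini: 2 fl oz × 22/3 ≈ 15 fl oz
butter: 14 oz × 22/3 ≈ 103 oz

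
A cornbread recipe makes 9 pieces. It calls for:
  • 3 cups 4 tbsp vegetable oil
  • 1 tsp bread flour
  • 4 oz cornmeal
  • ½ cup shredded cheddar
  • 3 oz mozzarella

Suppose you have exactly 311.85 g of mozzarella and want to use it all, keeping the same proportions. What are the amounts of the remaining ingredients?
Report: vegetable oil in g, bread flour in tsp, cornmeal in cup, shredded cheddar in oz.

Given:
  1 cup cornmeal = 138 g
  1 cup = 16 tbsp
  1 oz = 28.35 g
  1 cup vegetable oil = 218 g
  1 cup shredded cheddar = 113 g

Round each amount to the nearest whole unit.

vegetable oil: 2598 g; bread flour: 4 tsp; cornmeal: 3 cup; shredded cheddar: 7 oz

The original recipe has 85.05 g of mozzarella, so the scaling factor is 311.85 ÷ 85.05 = 11/3.
vegetable oil: (3 cup + 4 tbsp = 3.25 cup) × 11/3 × 218 g/cup ≈ 2598 g
bread flour: 1 tsp × 11/3 ≈ 4 tsp
cornmeal: 4 oz × 11/3 × 28.35 g/oz ÷ 138 g/cup ≈ 3 cup
shredded cheddar: 0.5 cup × 11/3 × 113 g/cup ÷ 28.35 g/oz ≈ 7 oz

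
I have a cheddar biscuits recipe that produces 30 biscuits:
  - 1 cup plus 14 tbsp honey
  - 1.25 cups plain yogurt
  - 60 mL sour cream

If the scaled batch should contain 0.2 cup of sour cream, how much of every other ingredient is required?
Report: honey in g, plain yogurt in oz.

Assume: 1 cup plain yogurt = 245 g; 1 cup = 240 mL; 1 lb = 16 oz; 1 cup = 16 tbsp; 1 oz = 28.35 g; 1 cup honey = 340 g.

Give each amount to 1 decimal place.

honey: 510.0 g; plain yogurt: 8.6 oz

The original recipe has 0.25 cup of sour cream, so the scaling factor is 0.2 ÷ 0.25 = 4/5 = 0.8.
honey: (1 cup + 14 tbsp = 1.875 cup) × 4/5 × 340 g/cup = 510.0 g
plain yogurt: 1.25 cup × 4/5 × 245 g/cup ÷ 28.35 g/oz ≈ 8.6 oz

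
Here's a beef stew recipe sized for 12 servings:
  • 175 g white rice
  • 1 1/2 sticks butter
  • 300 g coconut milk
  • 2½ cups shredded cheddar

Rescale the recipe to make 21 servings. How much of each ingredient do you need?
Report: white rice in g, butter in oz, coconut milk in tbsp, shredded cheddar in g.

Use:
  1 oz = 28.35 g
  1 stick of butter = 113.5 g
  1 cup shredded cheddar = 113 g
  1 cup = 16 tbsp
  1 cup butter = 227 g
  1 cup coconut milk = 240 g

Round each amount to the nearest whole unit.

Scaling factor: 21/12 = 7/4 = 1.75.
white rice: 175 g × 7/4 ≈ 306 g
butter: 1.5 stick × 7/4 × 113.5 g/stick ÷ 28.35 g/oz ≈ 11 oz
coconut milk: 300 g × 7/4 ÷ 240 g/cup × 16 tbsp/cup = 35 tbsp
shredded cheddar: 2.5 cup × 7/4 × 113 g/cup ≈ 494 g

white rice: 306 g; butter: 11 oz; coconut milk: 35 tbsp; shredded cheddar: 494 g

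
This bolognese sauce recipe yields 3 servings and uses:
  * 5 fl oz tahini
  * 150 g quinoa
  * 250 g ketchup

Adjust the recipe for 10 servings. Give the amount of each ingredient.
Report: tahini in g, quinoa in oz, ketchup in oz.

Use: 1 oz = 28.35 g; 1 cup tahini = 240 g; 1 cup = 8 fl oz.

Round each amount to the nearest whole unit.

Scaling factor: 10/3.
tahini: 5 fl oz × 10/3 ÷ 8 fl oz/cup × 240 g/cup = 500 g
quinoa: 150 g × 10/3 ÷ 28.35 g/oz ≈ 18 oz
ketchup: 250 g × 10/3 ÷ 28.35 g/oz ≈ 29 oz

tahini: 500 g; quinoa: 18 oz; ketchup: 29 oz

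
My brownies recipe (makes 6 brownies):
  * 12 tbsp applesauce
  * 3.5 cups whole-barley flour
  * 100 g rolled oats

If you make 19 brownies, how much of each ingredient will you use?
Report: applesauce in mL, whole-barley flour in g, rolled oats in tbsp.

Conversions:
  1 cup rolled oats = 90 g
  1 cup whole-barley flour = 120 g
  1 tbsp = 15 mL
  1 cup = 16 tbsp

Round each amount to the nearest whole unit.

applesauce: 570 mL; whole-barley flour: 1330 g; rolled oats: 56 tbsp

Scaling factor: 19/6.
applesauce: 12 tbsp × 19/6 × 15 mL/tbsp = 570 mL
whole-barley flour: 3.5 cup × 19/6 × 120 g/cup = 1330 g
rolled oats: 100 g × 19/6 ÷ 90 g/cup × 16 tbsp/cup ≈ 56 tbsp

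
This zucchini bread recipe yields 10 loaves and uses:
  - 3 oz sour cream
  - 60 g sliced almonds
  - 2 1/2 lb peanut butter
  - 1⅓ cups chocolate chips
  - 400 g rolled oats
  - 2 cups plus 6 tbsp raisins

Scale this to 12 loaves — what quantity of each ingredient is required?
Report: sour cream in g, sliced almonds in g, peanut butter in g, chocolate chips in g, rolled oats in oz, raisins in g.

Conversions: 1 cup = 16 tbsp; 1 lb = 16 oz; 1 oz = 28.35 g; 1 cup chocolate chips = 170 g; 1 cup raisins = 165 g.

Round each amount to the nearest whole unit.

Scaling factor: 12/10 = 6/5 = 1.2.
sour cream: 3 oz × 6/5 × 28.35 g/oz ≈ 102 g
sliced almonds: 60 g × 6/5 = 72 g
peanut butter: 2.5 lb × 6/5 × 16 oz/lb × 28.35 g/oz ≈ 1361 g
chocolate chips: 4/3 cup × 6/5 × 170 g/cup = 272 g
rolled oats: 400 g × 6/5 ÷ 28.35 g/oz ≈ 17 oz
raisins: (2 cup + 6 tbsp = 2.375 cup) × 6/5 × 165 g/cup ≈ 470 g

sour cream: 102 g; sliced almonds: 72 g; peanut butter: 1361 g; chocolate chips: 272 g; rolled oats: 17 oz; raisins: 470 g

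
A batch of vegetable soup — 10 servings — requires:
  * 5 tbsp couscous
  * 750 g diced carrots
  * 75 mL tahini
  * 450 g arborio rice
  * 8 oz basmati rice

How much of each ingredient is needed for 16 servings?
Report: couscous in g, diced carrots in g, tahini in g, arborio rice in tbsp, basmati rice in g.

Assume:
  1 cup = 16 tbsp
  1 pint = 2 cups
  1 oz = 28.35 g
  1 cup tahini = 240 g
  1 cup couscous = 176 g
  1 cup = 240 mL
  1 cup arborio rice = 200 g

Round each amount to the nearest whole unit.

Scaling factor: 16/10 = 8/5 = 1.6.
couscous: 5 tbsp × 8/5 ÷ 16 tbsp/cup × 176 g/cup = 88 g
diced carrots: 750 g × 8/5 = 1200 g
tahini: 75 mL × 8/5 ÷ 240 mL/cup × 240 g/cup = 120 g
arborio rice: 450 g × 8/5 ÷ 200 g/cup × 16 tbsp/cup ≈ 58 tbsp
basmati rice: 8 oz × 8/5 × 28.35 g/oz ≈ 363 g

couscous: 88 g; diced carrots: 1200 g; tahini: 120 g; arborio rice: 58 tbsp; basmati rice: 363 g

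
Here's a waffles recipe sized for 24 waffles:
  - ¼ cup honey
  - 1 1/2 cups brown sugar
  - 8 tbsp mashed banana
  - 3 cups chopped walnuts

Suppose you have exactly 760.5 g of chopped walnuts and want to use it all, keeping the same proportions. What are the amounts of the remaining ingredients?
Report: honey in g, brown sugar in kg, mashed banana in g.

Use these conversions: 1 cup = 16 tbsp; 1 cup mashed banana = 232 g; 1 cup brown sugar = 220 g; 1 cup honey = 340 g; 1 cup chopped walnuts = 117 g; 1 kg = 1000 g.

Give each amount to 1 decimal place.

honey: 184.2 g; brown sugar: 0.7 kg; mashed banana: 251.3 g

The original recipe has 351 g of chopped walnuts, so the scaling factor is 760.5 ÷ 351 = 13/6.
honey: 0.25 cup × 13/6 × 340 g/cup ≈ 184.2 g
brown sugar: 1.5 cup × 13/6 × 220 g/cup ÷ 1000 g/kg ≈ 0.7 kg
mashed banana: 8 tbsp × 13/6 ÷ 16 tbsp/cup × 232 g/cup ≈ 251.3 g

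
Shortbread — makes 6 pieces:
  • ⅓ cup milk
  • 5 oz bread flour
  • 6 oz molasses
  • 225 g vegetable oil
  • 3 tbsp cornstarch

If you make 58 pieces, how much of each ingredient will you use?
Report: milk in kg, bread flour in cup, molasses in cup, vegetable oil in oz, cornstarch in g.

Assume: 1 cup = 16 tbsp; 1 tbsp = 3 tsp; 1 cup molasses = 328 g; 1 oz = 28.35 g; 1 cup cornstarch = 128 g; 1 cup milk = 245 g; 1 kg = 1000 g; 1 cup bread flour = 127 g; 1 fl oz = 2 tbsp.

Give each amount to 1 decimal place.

Scaling factor: 58/6 = 29/3.
milk: 1/3 cup × 29/3 × 245 g/cup ÷ 1000 g/kg ≈ 0.8 kg
bread flour: 5 oz × 29/3 × 28.35 g/oz ÷ 127 g/cup ≈ 10.8 cup
molasses: 6 oz × 29/3 × 28.35 g/oz ÷ 328 g/cup ≈ 5.0 cup
vegetable oil: 225 g × 29/3 ÷ 28.35 g/oz ≈ 76.7 oz
cornstarch: 3 tbsp × 29/3 ÷ 16 tbsp/cup × 128 g/cup = 232.0 g

milk: 0.8 kg; bread flour: 10.8 cup; molasses: 5.0 cup; vegetable oil: 76.7 oz; cornstarch: 232.0 g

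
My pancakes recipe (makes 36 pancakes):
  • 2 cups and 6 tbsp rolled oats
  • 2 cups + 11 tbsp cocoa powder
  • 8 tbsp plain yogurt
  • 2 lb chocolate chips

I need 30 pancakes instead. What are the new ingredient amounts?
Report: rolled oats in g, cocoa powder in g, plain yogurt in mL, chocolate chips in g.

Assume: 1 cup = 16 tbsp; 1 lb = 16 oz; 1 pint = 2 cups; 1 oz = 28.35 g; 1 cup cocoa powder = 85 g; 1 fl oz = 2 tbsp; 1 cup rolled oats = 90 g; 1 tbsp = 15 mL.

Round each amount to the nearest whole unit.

Scaling factor: 30/36 = 5/6.
rolled oats: (2 cup + 6 tbsp = 2.375 cup) × 5/6 × 90 g/cup ≈ 178 g
cocoa powder: (2 cup + 11 tbsp = 2.6875 cup) × 5/6 × 85 g/cup ≈ 190 g
plain yogurt: 8 tbsp × 5/6 × 15 mL/tbsp = 100 mL
chocolate chips: 2 lb × 5/6 × 16 oz/lb × 28.35 g/oz = 756 g

rolled oats: 178 g; cocoa powder: 190 g; plain yogurt: 100 mL; chocolate chips: 756 g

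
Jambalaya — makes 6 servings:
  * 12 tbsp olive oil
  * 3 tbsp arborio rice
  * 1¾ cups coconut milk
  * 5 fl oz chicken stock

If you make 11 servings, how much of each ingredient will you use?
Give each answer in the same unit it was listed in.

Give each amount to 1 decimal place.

Scaling factor: 11/6.
olive oil: 12 tbsp × 11/6 = 22.0 tbsp
arborio rice: 3 tbsp × 11/6 = 5.5 tbsp
coconut milk: 1.75 cup × 11/6 ≈ 3.2 cup
chicken stock: 5 fl oz × 11/6 ≈ 9.2 fl oz

olive oil: 22.0 tbsp; arborio rice: 5.5 tbsp; coconut milk: 3.2 cup; chicken stock: 9.2 fl oz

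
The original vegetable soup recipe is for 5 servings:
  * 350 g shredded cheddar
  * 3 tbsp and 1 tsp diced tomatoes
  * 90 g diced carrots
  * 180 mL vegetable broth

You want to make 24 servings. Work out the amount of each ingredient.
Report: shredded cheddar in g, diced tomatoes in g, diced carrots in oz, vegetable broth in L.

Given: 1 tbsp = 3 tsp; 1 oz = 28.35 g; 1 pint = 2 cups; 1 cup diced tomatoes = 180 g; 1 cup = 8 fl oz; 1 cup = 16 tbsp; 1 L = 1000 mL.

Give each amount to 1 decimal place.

Scaling factor: 24/5 = 4.8.
shredded cheddar: 350 g × 24/5 = 1680.0 g
diced tomatoes: (3 tbsp + 1 tsp = 10/3 tbsp) × 24/5 ÷ 16 tbsp/cup × 180 g/cup = 180.0 g
diced carrots: 90 g × 24/5 ÷ 28.35 g/oz ≈ 15.2 oz
vegetable broth: 180 mL × 24/5 ÷ 1000 mL/L ≈ 0.9 L

shredded cheddar: 1680.0 g; diced tomatoes: 180.0 g; diced carrots: 15.2 oz; vegetable broth: 0.9 L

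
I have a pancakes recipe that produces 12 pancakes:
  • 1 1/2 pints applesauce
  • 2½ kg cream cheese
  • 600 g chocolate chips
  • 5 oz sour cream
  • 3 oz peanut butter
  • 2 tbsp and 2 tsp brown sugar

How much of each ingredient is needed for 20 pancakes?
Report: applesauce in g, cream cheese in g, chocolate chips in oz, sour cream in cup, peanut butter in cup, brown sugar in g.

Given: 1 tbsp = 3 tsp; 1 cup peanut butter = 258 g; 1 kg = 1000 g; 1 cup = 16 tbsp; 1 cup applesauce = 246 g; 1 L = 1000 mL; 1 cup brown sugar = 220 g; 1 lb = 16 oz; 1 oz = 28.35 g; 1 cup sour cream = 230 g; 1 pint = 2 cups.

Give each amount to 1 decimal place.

applesauce: 1230.0 g; cream cheese: 4166.7 g; chocolate chips: 35.3 oz; sour cream: 1.0 cup; peanut butter: 0.5 cup; brown sugar: 61.1 g

Scaling factor: 20/12 = 5/3.
applesauce: 1.5 pint × 5/3 × 2 cup/pint × 246 g/cup = 1230.0 g
cream cheese: 2.5 kg × 5/3 × 1000 g/kg ≈ 4166.7 g
chocolate chips: 600 g × 5/3 ÷ 28.35 g/oz ≈ 35.3 oz
sour cream: 5 oz × 5/3 × 28.35 g/oz ÷ 230 g/cup ≈ 1.0 cup
peanut butter: 3 oz × 5/3 × 28.35 g/oz ÷ 258 g/cup ≈ 0.5 cup
brown sugar: (2 tbsp + 2 tsp = 8/3 tbsp) × 5/3 ÷ 16 tbsp/cup × 220 g/cup ≈ 61.1 g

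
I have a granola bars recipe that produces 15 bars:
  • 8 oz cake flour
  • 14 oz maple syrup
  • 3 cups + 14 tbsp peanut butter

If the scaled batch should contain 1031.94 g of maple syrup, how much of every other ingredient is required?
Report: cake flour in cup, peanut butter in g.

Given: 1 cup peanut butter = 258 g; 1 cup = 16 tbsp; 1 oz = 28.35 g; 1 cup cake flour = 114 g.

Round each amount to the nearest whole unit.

cake flour: 5 cup; peanut butter: 2599 g

The original recipe has 396.9 g of maple syrup, so the scaling factor is 1031.94 ÷ 396.9 = 13/5 = 2.6.
cake flour: 8 oz × 13/5 × 28.35 g/oz ÷ 114 g/cup ≈ 5 cup
peanut butter: (3 cup + 14 tbsp = 3.875 cup) × 13/5 × 258 g/cup ≈ 2599 g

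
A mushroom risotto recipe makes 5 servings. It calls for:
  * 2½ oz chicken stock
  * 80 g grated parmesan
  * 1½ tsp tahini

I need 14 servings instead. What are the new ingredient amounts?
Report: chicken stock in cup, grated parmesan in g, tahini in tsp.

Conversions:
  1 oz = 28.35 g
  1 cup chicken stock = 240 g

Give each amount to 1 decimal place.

chicken stock: 0.8 cup; grated parmesan: 224.0 g; tahini: 4.2 tsp

Scaling factor: 14/5 = 2.8.
chicken stock: 2.5 oz × 14/5 × 28.35 g/oz ÷ 240 g/cup ≈ 0.8 cup
grated parmesan: 80 g × 14/5 = 224.0 g
tahini: 1.5 tsp × 14/5 = 4.2 tsp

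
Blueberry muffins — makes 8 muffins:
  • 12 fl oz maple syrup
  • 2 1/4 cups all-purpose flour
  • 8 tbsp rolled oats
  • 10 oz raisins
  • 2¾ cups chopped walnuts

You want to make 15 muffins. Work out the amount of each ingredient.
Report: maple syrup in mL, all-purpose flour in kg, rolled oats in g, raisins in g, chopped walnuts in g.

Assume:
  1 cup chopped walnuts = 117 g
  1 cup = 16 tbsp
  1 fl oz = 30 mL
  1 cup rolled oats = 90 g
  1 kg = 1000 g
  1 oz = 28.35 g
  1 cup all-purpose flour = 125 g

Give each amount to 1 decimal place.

Scaling factor: 15/8 = 1.875.
maple syrup: 12 fl oz × 15/8 × 30 mL/fl oz = 675.0 mL
all-purpose flour: 2.25 cup × 15/8 × 125 g/cup ÷ 1000 g/kg ≈ 0.5 kg
rolled oats: 8 tbsp × 15/8 ÷ 16 tbsp/cup × 90 g/cup ≈ 84.4 g
raisins: 10 oz × 15/8 × 28.35 g/oz ≈ 531.6 g
chopped walnuts: 2.75 cup × 15/8 × 117 g/cup ≈ 603.3 g

maple syrup: 675.0 mL; all-purpose flour: 0.5 kg; rolled oats: 84.4 g; raisins: 531.6 g; chopped walnuts: 603.3 g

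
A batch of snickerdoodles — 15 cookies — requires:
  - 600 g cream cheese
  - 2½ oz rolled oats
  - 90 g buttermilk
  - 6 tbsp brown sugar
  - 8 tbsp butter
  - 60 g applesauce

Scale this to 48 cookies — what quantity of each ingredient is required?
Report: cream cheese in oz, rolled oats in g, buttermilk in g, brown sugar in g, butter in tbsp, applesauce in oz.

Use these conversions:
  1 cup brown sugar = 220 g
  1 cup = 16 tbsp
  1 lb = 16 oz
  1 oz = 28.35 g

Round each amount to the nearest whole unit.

cream cheese: 68 oz; rolled oats: 227 g; buttermilk: 288 g; brown sugar: 264 g; butter: 26 tbsp; applesauce: 7 oz

Scaling factor: 48/15 = 16/5 = 3.2.
cream cheese: 600 g × 16/5 ÷ 28.35 g/oz ≈ 68 oz
rolled oats: 2.5 oz × 16/5 × 28.35 g/oz ≈ 227 g
buttermilk: 90 g × 16/5 = 288 g
brown sugar: 6 tbsp × 16/5 ÷ 16 tbsp/cup × 220 g/cup = 264 g
butter: 8 tbsp × 16/5 ≈ 26 tbsp
applesauce: 60 g × 16/5 ÷ 28.35 g/oz ≈ 7 oz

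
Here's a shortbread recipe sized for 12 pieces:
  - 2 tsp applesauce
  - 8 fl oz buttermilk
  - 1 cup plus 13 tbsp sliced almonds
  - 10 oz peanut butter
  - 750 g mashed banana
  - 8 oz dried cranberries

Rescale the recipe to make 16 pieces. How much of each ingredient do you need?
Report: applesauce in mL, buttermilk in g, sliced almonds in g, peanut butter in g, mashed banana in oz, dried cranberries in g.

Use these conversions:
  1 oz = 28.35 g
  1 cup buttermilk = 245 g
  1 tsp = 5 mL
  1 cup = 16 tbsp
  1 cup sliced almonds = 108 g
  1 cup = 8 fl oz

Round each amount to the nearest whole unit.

Scaling factor: 16/12 = 4/3.
applesauce: 2 tsp × 4/3 × 5 mL/tsp ≈ 13 mL
buttermilk: 8 fl oz × 4/3 ÷ 8 fl oz/cup × 245 g/cup ≈ 327 g
sliced almonds: (1 cup + 13 tbsp = 1.8125 cup) × 4/3 × 108 g/cup = 261 g
peanut butter: 10 oz × 4/3 × 28.35 g/oz = 378 g
mashed banana: 750 g × 4/3 ÷ 28.35 g/oz ≈ 35 oz
dried cranberries: 8 oz × 4/3 × 28.35 g/oz ≈ 302 g

applesauce: 13 mL; buttermilk: 327 g; sliced almonds: 261 g; peanut butter: 378 g; mashed banana: 35 oz; dried cranberries: 302 g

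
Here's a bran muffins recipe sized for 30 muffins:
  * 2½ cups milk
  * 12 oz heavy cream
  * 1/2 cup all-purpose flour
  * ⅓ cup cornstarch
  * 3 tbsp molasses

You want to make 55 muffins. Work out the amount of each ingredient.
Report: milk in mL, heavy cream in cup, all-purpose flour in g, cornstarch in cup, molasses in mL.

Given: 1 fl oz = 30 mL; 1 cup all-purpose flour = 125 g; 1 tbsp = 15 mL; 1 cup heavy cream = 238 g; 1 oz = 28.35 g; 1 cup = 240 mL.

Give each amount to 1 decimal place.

milk: 1100.0 mL; heavy cream: 2.6 cup; all-purpose flour: 114.6 g; cornstarch: 0.6 cup; molasses: 82.5 mL

Scaling factor: 55/30 = 11/6.
milk: 2.5 cup × 11/6 × 240 mL/cup = 1100.0 mL
heavy cream: 12 oz × 11/6 × 28.35 g/oz ÷ 238 g/cup ≈ 2.6 cup
all-purpose flour: 0.5 cup × 11/6 × 125 g/cup ≈ 114.6 g
cornstarch: 1/3 cup × 11/6 ≈ 0.6 cup
molasses: 3 tbsp × 11/6 × 15 mL/tbsp = 82.5 mL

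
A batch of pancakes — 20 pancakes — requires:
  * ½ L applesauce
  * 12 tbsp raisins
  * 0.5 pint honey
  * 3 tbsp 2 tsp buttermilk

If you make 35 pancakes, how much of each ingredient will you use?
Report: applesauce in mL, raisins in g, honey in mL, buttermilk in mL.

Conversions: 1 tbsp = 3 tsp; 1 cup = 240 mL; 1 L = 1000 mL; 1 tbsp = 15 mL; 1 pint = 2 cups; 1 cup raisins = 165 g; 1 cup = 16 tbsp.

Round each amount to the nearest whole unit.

applesauce: 875 mL; raisins: 217 g; honey: 420 mL; buttermilk: 96 mL

Scaling factor: 35/20 = 7/4 = 1.75.
applesauce: 0.5 L × 7/4 × 1000 mL/L = 875 mL
raisins: 12 tbsp × 7/4 ÷ 16 tbsp/cup × 165 g/cup ≈ 217 g
honey: 0.5 pint × 7/4 × 2 cup/pint × 240 mL/cup = 420 mL
buttermilk: (3 tbsp + 2 tsp = 11/3 tbsp) × 7/4 × 15 mL/tbsp ≈ 96 mL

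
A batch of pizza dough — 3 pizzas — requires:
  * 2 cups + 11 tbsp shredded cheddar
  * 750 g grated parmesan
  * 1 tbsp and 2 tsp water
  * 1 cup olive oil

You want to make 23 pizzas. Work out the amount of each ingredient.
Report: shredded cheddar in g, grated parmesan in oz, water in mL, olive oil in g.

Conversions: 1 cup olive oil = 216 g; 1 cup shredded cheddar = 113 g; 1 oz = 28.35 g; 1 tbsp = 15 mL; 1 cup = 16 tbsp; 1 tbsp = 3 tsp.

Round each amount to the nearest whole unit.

shredded cheddar: 2328 g; grated parmesan: 203 oz; water: 192 mL; olive oil: 1656 g

Scaling factor: 23/3.
shredded cheddar: (2 cup + 11 tbsp = 2.6875 cup) × 23/3 × 113 g/cup ≈ 2328 g
grated parmesan: 750 g × 23/3 ÷ 28.35 g/oz ≈ 203 oz
water: (1 tbsp + 2 tsp = 5/3 tbsp) × 23/3 × 15 mL/tbsp ≈ 192 mL
olive oil: 1 cup × 23/3 × 216 g/cup = 1656 g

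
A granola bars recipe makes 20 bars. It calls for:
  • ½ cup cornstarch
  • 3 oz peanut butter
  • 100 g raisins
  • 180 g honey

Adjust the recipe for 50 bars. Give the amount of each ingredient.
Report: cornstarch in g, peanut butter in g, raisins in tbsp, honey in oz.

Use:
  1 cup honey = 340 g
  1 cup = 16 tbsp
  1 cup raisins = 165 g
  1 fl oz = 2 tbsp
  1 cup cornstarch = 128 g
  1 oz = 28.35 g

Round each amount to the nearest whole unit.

Scaling factor: 50/20 = 5/2 = 2.5.
cornstarch: 0.5 cup × 5/2 × 128 g/cup = 160 g
peanut butter: 3 oz × 5/2 × 28.35 g/oz ≈ 213 g
raisins: 100 g × 5/2 ÷ 165 g/cup × 16 tbsp/cup ≈ 24 tbsp
honey: 180 g × 5/2 ÷ 28.35 g/oz ≈ 16 oz

cornstarch: 160 g; peanut butter: 213 g; raisins: 24 tbsp; honey: 16 oz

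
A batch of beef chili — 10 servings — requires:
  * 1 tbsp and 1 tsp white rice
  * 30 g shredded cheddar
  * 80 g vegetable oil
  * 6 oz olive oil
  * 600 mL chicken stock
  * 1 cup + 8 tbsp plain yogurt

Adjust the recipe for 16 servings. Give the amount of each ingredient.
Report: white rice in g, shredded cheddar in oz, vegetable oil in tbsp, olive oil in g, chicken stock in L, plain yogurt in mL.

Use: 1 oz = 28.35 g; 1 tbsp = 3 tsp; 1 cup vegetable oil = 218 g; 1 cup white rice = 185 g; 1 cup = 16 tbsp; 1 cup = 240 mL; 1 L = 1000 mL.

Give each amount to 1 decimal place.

white rice: 24.7 g; shredded cheddar: 1.7 oz; vegetable oil: 9.4 tbsp; olive oil: 272.2 g; chicken stock: 1.0 L; plain yogurt: 576.0 mL

Scaling factor: 16/10 = 8/5 = 1.6.
white rice: (1 tbsp + 1 tsp = 4/3 tbsp) × 8/5 ÷ 16 tbsp/cup × 185 g/cup ≈ 24.7 g
shredded cheddar: 30 g × 8/5 ÷ 28.35 g/oz ≈ 1.7 oz
vegetable oil: 80 g × 8/5 ÷ 218 g/cup × 16 tbsp/cup ≈ 9.4 tbsp
olive oil: 6 oz × 8/5 × 28.35 g/oz ≈ 272.2 g
chicken stock: 600 mL × 8/5 ÷ 1000 mL/L ≈ 1.0 L
plain yogurt: (1 cup + 8 tbsp = 1.5 cup) × 8/5 × 240 mL/cup = 576.0 mL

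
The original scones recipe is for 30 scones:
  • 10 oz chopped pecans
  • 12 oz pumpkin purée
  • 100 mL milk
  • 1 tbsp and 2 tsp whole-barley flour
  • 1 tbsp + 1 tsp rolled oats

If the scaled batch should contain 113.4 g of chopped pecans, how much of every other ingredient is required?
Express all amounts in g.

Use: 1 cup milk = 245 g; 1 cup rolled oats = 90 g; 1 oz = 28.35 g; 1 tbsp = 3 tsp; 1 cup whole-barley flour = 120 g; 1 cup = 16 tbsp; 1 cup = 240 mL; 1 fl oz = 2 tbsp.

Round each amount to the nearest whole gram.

pumpkin purée: 136 g; milk: 41 g; whole-barley flour: 5 g; rolled oats: 3 g

The original recipe has 283.5 g of chopped pecans, so the scaling factor is 113.4 ÷ 283.5 = 2/5 = 0.4.
pumpkin purée: 12 oz × 2/5 × 28.35 g/oz ≈ 136 g
milk: 100 mL × 2/5 ÷ 240 mL/cup × 245 g/cup ≈ 41 g
whole-barley flour: (1 tbsp + 2 tsp = 5/3 tbsp) × 2/5 ÷ 16 tbsp/cup × 120 g/cup = 5 g
rolled oats: (1 tbsp + 1 tsp = 4/3 tbsp) × 2/5 ÷ 16 tbsp/cup × 90 g/cup = 3 g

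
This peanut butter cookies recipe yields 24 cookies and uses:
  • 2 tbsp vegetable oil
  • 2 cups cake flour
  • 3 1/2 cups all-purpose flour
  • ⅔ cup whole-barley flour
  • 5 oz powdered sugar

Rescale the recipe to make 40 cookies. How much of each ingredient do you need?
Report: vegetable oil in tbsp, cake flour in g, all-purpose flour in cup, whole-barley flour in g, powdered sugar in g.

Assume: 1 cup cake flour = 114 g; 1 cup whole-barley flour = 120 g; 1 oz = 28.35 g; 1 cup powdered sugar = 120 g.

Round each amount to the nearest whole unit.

Scaling factor: 40/24 = 5/3.
vegetable oil: 2 tbsp × 5/3 ≈ 3 tbsp
cake flour: 2 cup × 5/3 × 114 g/cup = 380 g
all-purpose flour: 3.5 cup × 5/3 ≈ 6 cup
whole-barley flour: 2/3 cup × 5/3 × 120 g/cup ≈ 133 g
powdered sugar: 5 oz × 5/3 × 28.35 g/oz ≈ 236 g

vegetable oil: 3 tbsp; cake flour: 380 g; all-purpose flour: 6 cup; whole-barley flour: 133 g; powdered sugar: 236 g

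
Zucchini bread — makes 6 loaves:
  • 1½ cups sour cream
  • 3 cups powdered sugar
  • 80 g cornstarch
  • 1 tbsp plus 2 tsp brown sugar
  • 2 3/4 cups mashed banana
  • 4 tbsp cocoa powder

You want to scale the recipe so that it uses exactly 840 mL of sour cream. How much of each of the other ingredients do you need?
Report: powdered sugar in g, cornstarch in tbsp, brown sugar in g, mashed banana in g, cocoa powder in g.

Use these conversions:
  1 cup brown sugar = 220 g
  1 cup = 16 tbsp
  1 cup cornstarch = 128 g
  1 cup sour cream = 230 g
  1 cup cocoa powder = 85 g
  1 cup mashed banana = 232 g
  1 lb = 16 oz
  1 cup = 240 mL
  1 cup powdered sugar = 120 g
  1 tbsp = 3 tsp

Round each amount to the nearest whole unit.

powdered sugar: 840 g; cornstarch: 23 tbsp; brown sugar: 53 g; mashed banana: 1489 g; cocoa powder: 50 g

The original recipe has 360 mL of sour cream, so the scaling factor is 840 ÷ 360 = 7/3.
powdered sugar: 3 cup × 7/3 × 120 g/cup = 840 g
cornstarch: 80 g × 7/3 ÷ 128 g/cup × 16 tbsp/cup ≈ 23 tbsp
brown sugar: (1 tbsp + 2 tsp = 5/3 tbsp) × 7/3 ÷ 16 tbsp/cup × 220 g/cup ≈ 53 g
mashed banana: 2.75 cup × 7/3 × 232 g/cup ≈ 1489 g
cocoa powder: 4 tbsp × 7/3 ÷ 16 tbsp/cup × 85 g/cup ≈ 50 g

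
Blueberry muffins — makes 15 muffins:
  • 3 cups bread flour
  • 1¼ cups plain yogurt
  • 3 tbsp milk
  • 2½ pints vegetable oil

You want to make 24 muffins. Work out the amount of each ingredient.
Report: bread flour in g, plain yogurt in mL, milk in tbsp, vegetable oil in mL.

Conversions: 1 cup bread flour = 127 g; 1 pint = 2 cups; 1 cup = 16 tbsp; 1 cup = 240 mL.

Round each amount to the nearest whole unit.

bread flour: 610 g; plain yogurt: 480 mL; milk: 5 tbsp; vegetable oil: 1920 mL

Scaling factor: 24/15 = 8/5 = 1.6.
bread flour: 3 cup × 8/5 × 127 g/cup ≈ 610 g
plain yogurt: 1.25 cup × 8/5 × 240 mL/cup = 480 mL
milk: 3 tbsp × 8/5 ≈ 5 tbsp
vegetable oil: 2.5 pint × 8/5 × 2 cup/pint × 240 mL/cup = 1920 mL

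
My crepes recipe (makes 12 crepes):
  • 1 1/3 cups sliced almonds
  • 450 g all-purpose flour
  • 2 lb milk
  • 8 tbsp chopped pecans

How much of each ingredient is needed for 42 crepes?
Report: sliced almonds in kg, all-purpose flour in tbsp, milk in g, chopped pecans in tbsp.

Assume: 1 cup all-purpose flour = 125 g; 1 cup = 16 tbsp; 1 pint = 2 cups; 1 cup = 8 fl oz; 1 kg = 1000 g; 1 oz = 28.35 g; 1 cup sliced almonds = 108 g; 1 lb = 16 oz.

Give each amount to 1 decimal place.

Scaling factor: 42/12 = 7/2 = 3.5.
sliced almonds: 4/3 cup × 7/2 × 108 g/cup ÷ 1000 g/kg ≈ 0.5 kg
all-purpose flour: 450 g × 7/2 ÷ 125 g/cup × 16 tbsp/cup = 201.6 tbsp
milk: 2 lb × 7/2 × 16 oz/lb × 28.35 g/oz = 3175.2 g
chopped pecans: 8 tbsp × 7/2 = 28.0 tbsp

sliced almonds: 0.5 kg; all-purpose flour: 201.6 tbsp; milk: 3175.2 g; chopped pecans: 28.0 tbsp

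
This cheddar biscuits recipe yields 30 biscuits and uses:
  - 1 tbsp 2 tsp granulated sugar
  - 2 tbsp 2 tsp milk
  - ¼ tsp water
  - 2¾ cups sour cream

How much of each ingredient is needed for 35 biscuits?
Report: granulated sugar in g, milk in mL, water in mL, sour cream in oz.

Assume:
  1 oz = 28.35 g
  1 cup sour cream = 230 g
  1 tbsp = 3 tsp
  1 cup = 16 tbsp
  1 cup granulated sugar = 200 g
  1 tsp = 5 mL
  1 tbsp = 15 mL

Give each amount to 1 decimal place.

granulated sugar: 24.3 g; milk: 46.7 mL; water: 1.5 mL; sour cream: 26.0 oz

Scaling factor: 35/30 = 7/6.
granulated sugar: (1 tbsp + 2 tsp = 5/3 tbsp) × 7/6 ÷ 16 tbsp/cup × 200 g/cup ≈ 24.3 g
milk: (2 tbsp + 2 tsp = 8/3 tbsp) × 7/6 × 15 mL/tbsp ≈ 46.7 mL
water: 0.25 tsp × 7/6 × 5 mL/tsp ≈ 1.5 mL
sour cream: 2.75 cup × 7/6 × 230 g/cup ÷ 28.35 g/oz ≈ 26.0 oz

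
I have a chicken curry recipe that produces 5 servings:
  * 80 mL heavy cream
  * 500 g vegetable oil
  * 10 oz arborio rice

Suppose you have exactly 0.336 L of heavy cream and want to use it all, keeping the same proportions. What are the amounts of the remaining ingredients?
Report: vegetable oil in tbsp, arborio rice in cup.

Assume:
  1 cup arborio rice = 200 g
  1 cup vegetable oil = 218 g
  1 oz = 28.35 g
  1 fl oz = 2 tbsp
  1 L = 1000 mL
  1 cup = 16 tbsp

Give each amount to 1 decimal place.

vegetable oil: 154.1 tbsp; arborio rice: 6.0 cup

The original recipe has 0.08 L of heavy cream, so the scaling factor is 0.336 ÷ 0.08 = 21/5 = 4.2.
vegetable oil: 500 g × 21/5 ÷ 218 g/cup × 16 tbsp/cup ≈ 154.1 tbsp
arborio rice: 10 oz × 21/5 × 28.35 g/oz ÷ 200 g/cup ≈ 6.0 cup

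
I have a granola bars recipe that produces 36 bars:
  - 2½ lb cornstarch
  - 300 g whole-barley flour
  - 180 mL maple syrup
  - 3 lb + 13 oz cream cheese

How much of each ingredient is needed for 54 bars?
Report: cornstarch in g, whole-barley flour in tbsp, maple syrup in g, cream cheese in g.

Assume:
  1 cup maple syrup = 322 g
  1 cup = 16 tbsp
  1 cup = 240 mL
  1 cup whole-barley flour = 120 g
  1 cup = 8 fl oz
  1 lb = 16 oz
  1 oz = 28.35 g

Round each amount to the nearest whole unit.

Scaling factor: 54/36 = 3/2 = 1.5.
cornstarch: 2.5 lb × 3/2 × 16 oz/lb × 28.35 g/oz = 1701 g
whole-barley flour: 300 g × 3/2 ÷ 120 g/cup × 16 tbsp/cup = 60 tbsp
maple syrup: 180 mL × 3/2 ÷ 240 mL/cup × 322 g/cup ≈ 362 g
cream cheese: (3 lb + 13 oz = 3.8125 lb) × 3/2 × 16 oz/lb × 28.35 g/oz ≈ 2594 g

cornstarch: 1701 g; whole-barley flour: 60 tbsp; maple syrup: 362 g; cream cheese: 2594 g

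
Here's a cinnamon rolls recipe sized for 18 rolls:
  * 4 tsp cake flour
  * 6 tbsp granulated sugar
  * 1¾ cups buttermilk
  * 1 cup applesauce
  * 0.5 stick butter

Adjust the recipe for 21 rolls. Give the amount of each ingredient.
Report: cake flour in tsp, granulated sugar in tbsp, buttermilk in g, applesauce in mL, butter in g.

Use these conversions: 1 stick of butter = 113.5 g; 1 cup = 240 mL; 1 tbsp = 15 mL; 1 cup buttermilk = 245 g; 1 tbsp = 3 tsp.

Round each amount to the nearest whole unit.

Scaling factor: 21/18 = 7/6.
cake flour: 4 tsp × 7/6 ≈ 5 tsp
granulated sugar: 6 tbsp × 7/6 = 7 tbsp
buttermilk: 1.75 cup × 7/6 × 245 g/cup ≈ 500 g
applesauce: 1 cup × 7/6 × 240 mL/cup = 280 mL
butter: 0.5 stick × 7/6 × 113.5 g/stick ≈ 66 g

cake flour: 5 tsp; granulated sugar: 7 tbsp; buttermilk: 500 g; applesauce: 280 mL; butter: 66 g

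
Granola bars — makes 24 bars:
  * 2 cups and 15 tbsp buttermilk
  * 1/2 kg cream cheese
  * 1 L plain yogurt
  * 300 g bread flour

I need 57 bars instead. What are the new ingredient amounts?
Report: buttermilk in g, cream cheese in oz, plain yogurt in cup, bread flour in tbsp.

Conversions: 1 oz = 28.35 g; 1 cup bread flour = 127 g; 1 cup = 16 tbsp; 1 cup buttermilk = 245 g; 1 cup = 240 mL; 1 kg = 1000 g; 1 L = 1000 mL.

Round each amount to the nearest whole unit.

Scaling factor: 57/24 = 19/8 = 2.375.
buttermilk: (2 cup + 15 tbsp = 2.9375 cup) × 19/8 × 245 g/cup ≈ 1709 g
cream cheese: 0.5 kg × 19/8 × 1000 g/kg ÷ 28.35 g/oz ≈ 42 oz
plain yogurt: 1 L × 19/8 × 1000 mL/L ÷ 240 mL/cup ≈ 10 cup
bread flour: 300 g × 19/8 ÷ 127 g/cup × 16 tbsp/cup ≈ 90 tbsp

buttermilk: 1709 g; cream cheese: 42 oz; plain yogurt: 10 cup; bread flour: 90 tbsp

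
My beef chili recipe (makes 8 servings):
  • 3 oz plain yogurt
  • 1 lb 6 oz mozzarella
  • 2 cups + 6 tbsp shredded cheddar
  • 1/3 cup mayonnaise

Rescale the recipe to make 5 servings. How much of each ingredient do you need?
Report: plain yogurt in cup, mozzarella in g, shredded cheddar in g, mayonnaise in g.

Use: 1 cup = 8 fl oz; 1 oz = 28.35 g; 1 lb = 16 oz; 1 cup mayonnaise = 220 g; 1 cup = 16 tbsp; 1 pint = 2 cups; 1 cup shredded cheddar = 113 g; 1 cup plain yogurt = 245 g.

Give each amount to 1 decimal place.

plain yogurt: 0.2 cup; mozzarella: 389.8 g; shredded cheddar: 167.7 g; mayonnaise: 45.8 g

Scaling factor: 5/8 = 0.625.
plain yogurt: 3 oz × 5/8 × 28.35 g/oz ÷ 245 g/cup ≈ 0.2 cup
mozzarella: (1 lb + 6 oz = 1.375 lb) × 5/8 × 16 oz/lb × 28.35 g/oz ≈ 389.8 g
shredded cheddar: (2 cup + 6 tbsp = 2.375 cup) × 5/8 × 113 g/cup ≈ 167.7 g
mayonnaise: 1/3 cup × 5/8 × 220 g/cup ≈ 45.8 g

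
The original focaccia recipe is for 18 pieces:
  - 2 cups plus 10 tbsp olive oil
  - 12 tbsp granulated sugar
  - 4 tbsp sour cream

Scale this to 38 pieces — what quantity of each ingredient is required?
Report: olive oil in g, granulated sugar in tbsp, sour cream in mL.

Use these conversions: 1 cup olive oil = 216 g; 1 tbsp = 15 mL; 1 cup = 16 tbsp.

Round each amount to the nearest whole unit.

olive oil: 1197 g; granulated sugar: 25 tbsp; sour cream: 127 mL

Scaling factor: 38/18 = 19/9.
olive oil: (2 cup + 10 tbsp = 2.625 cup) × 19/9 × 216 g/cup = 1197 g
granulated sugar: 12 tbsp × 19/9 ≈ 25 tbsp
sour cream: 4 tbsp × 19/9 × 15 mL/tbsp ≈ 127 mL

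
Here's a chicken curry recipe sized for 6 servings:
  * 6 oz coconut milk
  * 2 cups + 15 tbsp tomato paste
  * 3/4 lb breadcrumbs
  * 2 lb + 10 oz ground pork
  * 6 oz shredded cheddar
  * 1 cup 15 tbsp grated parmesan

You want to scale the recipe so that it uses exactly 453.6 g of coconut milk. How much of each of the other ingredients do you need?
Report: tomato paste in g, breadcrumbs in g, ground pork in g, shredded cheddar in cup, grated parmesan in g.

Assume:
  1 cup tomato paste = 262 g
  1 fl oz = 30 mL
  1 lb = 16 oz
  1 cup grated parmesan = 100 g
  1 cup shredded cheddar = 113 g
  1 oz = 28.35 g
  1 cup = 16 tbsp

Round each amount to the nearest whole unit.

The original recipe has 170.1 g of coconut milk, so the scaling factor is 453.6 ÷ 170.1 = 8/3.
tomato paste: (2 cup + 15 tbsp = 2.9375 cup) × 8/3 × 262 g/cup ≈ 2052 g
breadcrumbs: 0.75 lb × 8/3 × 16 oz/lb × 28.35 g/oz ≈ 907 g
ground pork: (2 lb + 10 oz = 2.625 lb) × 8/3 × 16 oz/lb × 28.35 g/oz ≈ 3175 g
shredded cheddar: 6 oz × 8/3 × 28.35 g/oz ÷ 113 g/cup ≈ 4 cup
grated parmesan: (1 cup + 15 tbsp = 1.9375 cup) × 8/3 × 100 g/cup ≈ 517 g

tomato paste: 2052 g; breadcrumbs: 907 g; ground pork: 3175 g; shredded cheddar: 4 cup; grated parmesan: 517 g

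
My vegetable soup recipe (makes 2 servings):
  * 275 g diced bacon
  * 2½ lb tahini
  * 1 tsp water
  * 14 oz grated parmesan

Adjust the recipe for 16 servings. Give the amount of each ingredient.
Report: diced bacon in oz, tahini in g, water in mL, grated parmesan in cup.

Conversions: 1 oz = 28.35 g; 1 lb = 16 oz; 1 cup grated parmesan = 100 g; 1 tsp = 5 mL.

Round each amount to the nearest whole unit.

Scaling factor: 16/2 = 8.
diced bacon: 275 g × 8 ÷ 28.35 g/oz ≈ 78 oz
tahini: 2.5 lb × 8 × 16 oz/lb × 28.35 g/oz = 9072 g
water: 1 tsp × 8 × 5 mL/tsp = 40 mL
grated parmesan: 14 oz × 8 × 28.35 g/oz ÷ 100 g/cup ≈ 32 cup

diced bacon: 78 oz; tahini: 9072 g; water: 40 mL; grated parmesan: 32 cup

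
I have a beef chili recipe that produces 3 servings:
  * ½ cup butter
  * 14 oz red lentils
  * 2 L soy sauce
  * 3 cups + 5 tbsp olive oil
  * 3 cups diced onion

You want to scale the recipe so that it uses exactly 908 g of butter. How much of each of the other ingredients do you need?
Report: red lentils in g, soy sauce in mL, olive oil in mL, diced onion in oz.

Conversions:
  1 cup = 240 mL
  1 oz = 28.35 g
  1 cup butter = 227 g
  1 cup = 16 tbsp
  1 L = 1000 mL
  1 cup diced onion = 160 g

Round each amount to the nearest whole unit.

The original recipe has 113.5 g of butter, so the scaling factor is 908 ÷ 113.5 = 8.
red lentils: 14 oz × 8 × 28.35 g/oz ≈ 3175 g
soy sauce: 2 L × 8 × 1000 mL/L = 16000 mL
olive oil: (3 cup + 5 tbsp = 3.3125 cup) × 8 × 240 mL/cup = 6360 mL
diced onion: 3 cup × 8 × 160 g/cup ÷ 28.35 g/oz ≈ 135 oz

red lentils: 3175 g; soy sauce: 16000 mL; olive oil: 6360 mL; diced onion: 135 oz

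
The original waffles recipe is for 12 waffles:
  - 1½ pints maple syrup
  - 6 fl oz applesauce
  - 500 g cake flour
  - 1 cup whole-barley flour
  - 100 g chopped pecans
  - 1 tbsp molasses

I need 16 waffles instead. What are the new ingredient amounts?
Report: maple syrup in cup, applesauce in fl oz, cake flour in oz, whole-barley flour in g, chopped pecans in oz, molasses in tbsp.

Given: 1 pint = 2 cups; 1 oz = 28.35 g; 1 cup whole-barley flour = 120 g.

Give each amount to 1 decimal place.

Scaling factor: 16/12 = 4/3.
maple syrup: 1.5 pint × 4/3 × 2 cup/pint = 4.0 cup
applesauce: 6 fl oz × 4/3 = 8.0 fl oz
cake flour: 500 g × 4/3 ÷ 28.35 g/oz ≈ 23.5 oz
whole-barley flour: 1 cup × 4/3 × 120 g/cup = 160.0 g
chopped pecans: 100 g × 4/3 ÷ 28.35 g/oz ≈ 4.7 oz
molasses: 1 tbsp × 4/3 ≈ 1.3 tbsp

maple syrup: 4.0 cup; applesauce: 8.0 fl oz; cake flour: 23.5 oz; whole-barley flour: 160.0 g; chopped pecans: 4.7 oz; molasses: 1.3 tbsp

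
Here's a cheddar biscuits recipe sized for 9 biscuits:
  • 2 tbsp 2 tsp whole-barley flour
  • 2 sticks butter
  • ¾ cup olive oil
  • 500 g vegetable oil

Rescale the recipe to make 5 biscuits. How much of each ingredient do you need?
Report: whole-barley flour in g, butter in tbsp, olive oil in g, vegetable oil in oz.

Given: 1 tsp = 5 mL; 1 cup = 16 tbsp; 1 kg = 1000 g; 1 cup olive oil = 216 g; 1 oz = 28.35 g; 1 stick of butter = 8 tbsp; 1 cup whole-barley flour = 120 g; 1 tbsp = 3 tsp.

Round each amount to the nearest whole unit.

whole-barley flour: 11 g; butter: 9 tbsp; olive oil: 90 g; vegetable oil: 10 oz

Scaling factor: 5/9.
whole-barley flour: (2 tbsp + 2 tsp = 8/3 tbsp) × 5/9 ÷ 16 tbsp/cup × 120 g/cup ≈ 11 g
butter: 2 stick × 5/9 × 8 tbsp/stick ≈ 9 tbsp
olive oil: 0.75 cup × 5/9 × 216 g/cup = 90 g
vegetable oil: 500 g × 5/9 ÷ 28.35 g/oz ≈ 10 oz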